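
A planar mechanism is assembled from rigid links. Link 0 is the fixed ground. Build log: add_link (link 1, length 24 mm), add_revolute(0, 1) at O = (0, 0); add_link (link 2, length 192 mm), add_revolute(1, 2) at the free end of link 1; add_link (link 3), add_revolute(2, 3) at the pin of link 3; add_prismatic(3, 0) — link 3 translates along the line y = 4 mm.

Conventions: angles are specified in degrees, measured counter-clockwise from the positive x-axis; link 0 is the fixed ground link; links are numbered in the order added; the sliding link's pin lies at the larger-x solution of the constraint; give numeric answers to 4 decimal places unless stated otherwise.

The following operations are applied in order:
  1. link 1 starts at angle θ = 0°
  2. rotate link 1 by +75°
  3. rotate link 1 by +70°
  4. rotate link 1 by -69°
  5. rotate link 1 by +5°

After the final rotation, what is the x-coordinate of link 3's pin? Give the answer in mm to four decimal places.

geometry: r = 24 mm, L = 192 mm, e = 4 mm; θ starts at 0°
rotate link 1 by +75°: θ ← 0° +75° = 75°
rotate link 1 by +70°: θ ← 75° +70° = 145°
rotate link 1 by -69°: θ ← 145° -69° = 76°
rotate link 1 by +5°: θ ← 76° +5° = 81°
crank pin P = (r cos θ, r sin θ) = (3.754427, 23.704520)
h = r sin θ − e = 23.704520 − 4 = 19.704520
x = r cos θ + √(L² − h²) = 3.754427 + 190.986209 = 194.740636

194.7406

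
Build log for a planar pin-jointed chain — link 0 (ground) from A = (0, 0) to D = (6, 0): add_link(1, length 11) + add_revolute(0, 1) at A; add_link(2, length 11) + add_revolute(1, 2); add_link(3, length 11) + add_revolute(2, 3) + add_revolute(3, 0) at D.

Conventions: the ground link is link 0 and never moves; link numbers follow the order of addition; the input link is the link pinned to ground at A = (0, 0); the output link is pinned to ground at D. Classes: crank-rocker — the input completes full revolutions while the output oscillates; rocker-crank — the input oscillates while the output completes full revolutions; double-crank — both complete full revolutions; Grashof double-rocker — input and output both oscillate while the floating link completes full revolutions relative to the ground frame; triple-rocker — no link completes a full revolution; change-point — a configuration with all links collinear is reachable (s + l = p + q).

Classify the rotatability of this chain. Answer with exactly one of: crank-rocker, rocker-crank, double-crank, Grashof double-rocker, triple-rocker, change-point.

lengths: ground=6, input=11, coupler=11, output=11
sorted: s=6 (shortest), l=11 (longest), p+q=22
s + l = 17 vs p + q = 22
s + l < p + q (Grashof) with shortest = ground link → double-crank

double-crank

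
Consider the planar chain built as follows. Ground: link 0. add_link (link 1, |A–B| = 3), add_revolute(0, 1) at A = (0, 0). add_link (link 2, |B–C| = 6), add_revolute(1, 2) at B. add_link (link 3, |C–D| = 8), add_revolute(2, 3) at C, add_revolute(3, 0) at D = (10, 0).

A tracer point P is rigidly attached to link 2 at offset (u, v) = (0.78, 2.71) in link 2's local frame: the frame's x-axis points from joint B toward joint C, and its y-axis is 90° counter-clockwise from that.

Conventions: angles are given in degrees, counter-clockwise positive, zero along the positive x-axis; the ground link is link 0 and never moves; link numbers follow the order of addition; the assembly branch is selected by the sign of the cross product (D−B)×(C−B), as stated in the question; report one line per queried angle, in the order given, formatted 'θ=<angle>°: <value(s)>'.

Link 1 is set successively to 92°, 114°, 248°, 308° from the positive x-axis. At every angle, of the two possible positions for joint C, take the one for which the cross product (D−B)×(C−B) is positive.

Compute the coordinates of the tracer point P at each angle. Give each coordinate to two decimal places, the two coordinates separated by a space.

A=(0,0), D=(10.00,0)
θ=92°: B = A + 3.00·(cos92°, sin92°) = (-0.1047, 2.9982)
θ=92°: |BD| = 10.5401
θ=92°: circle(B,6.00) ∩ circle(D,8.00): a=3.9418, h=4.5235
θ=92°:   candidates: C₊=(4.9610,6.2136) cross=47.678; C₋=(2.3875,-2.4597) cross=-47.678
θ=92°:   branch + wants cross > 0 → take C=(4.9610,6.2136) (cross=47.678)
θ=92°: ex = (C−B)/|BC| = (0.8443,0.5359); ey = (-0.5359,0.8443)
θ=92°: P = B + 0.78·ex + 2.71·ey = (-0.8984,5.7042)
θ=114°: B = A + 3.00·(cos114°, sin114°) = (-1.2202, 2.7406)
θ=114°: |BD| = 11.5501
θ=114°: circle(B,6.00) ∩ circle(D,8.00): a=4.5629, h=3.8961
θ=114°:   candidates: C₊=(4.1369,5.4428) cross=45.000; C₋=(2.2879,-2.1269) cross=-45.000
θ=114°:   branch + wants cross > 0 → take C=(4.1369,5.4428) (cross=45.000)
θ=114°: ex = (C−B)/|BC| = (0.8928,0.4504); ey = (-0.4504,0.8928)
θ=114°: P = B + 0.78·ex + 2.71·ey = (-1.7443,5.5115)
θ=248°: B = A + 3.00·(cos248°, sin248°) = (-1.1238, -2.7816)
θ=248°: |BD| = 11.4663
θ=248°: circle(B,6.00) ∩ circle(D,8.00): a=4.5122, h=3.9548
θ=248°:   candidates: C₊=(2.2942,2.1497) cross=45.347; C₋=(4.2130,-5.5236) cross=-45.347
θ=248°:   branch + wants cross > 0 → take C=(2.2942,2.1497) (cross=45.347)
θ=248°: ex = (C−B)/|BC| = (0.5697,0.8219); ey = (-0.8219,0.5697)
θ=248°: P = B + 0.78·ex + 2.71·ey = (-2.9067,-0.5967)
θ=308°: B = A + 3.00·(cos308°, sin308°) = (1.8470, -2.3640)
θ=308°: |BD| = 8.4888
θ=308°: circle(B,6.00) ∩ circle(D,8.00): a=2.5952, h=5.4097
θ=308°:   candidates: C₊=(2.8330,3.5544) cross=45.922; C₋=(5.8460,-6.8370) cross=-45.922
θ=308°:   branch + wants cross > 0 → take C=(2.8330,3.5544) (cross=45.922)
θ=308°: ex = (C−B)/|BC| = (0.1643,0.9864); ey = (-0.9864,0.1643)
θ=308°: P = B + 0.78·ex + 2.71·ey = (-0.6980,-1.1493)

θ=92°: -0.90 5.70
θ=114°: -1.74 5.51
θ=248°: -2.91 -0.60
θ=308°: -0.70 -1.15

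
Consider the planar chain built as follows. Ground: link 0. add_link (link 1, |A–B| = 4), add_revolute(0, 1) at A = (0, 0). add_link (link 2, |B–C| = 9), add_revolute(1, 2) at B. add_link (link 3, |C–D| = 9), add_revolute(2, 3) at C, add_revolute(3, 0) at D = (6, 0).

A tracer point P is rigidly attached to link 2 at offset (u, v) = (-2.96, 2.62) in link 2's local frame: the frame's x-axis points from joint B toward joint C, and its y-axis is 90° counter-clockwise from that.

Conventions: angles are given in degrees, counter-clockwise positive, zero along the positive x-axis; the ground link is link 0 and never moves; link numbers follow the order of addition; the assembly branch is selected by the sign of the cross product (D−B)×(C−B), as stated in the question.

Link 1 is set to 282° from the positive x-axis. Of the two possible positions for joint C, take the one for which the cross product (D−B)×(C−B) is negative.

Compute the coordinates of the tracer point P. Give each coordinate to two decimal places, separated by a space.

A=(0,0), D=(6.00,0)
B = A + 4.00·(cos282°, sin282°) = (0.8316, -3.9126)
|BD| = 6.4823
circle(B,9.00) ∩ circle(D,9.00): a=3.2412, h=8.3961
  candidates: C₊=(-1.6519,4.7380) cross=54.426; C₋=(8.4836,-8.6505) cross=-54.426
  branch - wants cross < 0 → take C=(8.4836,-8.6505) (cross=-54.426)
ex = (C−B)/|BC| = (0.8502,-0.5264); ey = (0.5264,0.8502)
P = B + -2.96·ex + 2.62·ey = (-0.3057,-0.1268)

-0.31 -0.13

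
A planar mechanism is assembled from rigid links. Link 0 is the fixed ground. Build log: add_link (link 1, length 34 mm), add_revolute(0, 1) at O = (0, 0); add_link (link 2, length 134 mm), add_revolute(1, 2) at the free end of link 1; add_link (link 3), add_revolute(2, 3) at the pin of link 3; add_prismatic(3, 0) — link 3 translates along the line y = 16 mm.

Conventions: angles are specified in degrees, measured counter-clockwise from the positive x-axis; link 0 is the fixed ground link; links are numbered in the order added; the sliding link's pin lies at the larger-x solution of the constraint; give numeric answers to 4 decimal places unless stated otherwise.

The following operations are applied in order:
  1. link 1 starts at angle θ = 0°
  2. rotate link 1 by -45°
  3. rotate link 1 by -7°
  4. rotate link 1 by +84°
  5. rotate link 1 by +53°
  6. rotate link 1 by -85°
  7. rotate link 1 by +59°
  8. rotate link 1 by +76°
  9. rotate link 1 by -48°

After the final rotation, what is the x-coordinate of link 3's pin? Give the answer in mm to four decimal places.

geometry: r = 34 mm, L = 134 mm, e = 16 mm; θ starts at 0°
rotate link 1 by -45°: θ ← 0° -45° = -45°
rotate link 1 by -7°: θ ← -45° -7° = -52°
rotate link 1 by +84°: θ ← -52° +84° = 32°
rotate link 1 by +53°: θ ← 32° +53° = 85°
rotate link 1 by -85°: θ ← 85° -85° = 0°
rotate link 1 by +59°: θ ← 0° +59° = 59°
rotate link 1 by +76°: θ ← 59° +76° = 135°
rotate link 1 by -48°: θ ← 135° -48° = 87°
crank pin P = (r cos θ, r sin θ) = (1.779423, 33.953404)
h = r sin θ − e = 33.953404 − 16 = 17.953404
x = r cos θ + √(L² − h²) = 1.779423 + 132.791849 = 134.571272

134.5713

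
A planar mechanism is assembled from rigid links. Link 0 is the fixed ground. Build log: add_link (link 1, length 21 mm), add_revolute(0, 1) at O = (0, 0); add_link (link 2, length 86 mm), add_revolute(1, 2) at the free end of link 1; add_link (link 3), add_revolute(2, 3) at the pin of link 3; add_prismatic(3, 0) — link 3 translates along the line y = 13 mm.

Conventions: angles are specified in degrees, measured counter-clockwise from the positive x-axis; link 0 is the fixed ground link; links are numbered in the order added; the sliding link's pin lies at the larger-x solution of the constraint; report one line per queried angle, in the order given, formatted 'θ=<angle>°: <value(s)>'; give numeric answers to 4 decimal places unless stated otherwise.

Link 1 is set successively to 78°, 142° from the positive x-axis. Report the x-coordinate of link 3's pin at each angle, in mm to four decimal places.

geometry: r = 21 mm, L = 86 mm, e = 13 mm
θ=78°: crank pin P = (r cos θ, r sin θ) = (4.366146, 20.541100)
θ=78°: h = r sin θ − e = 20.541100 − 13 = 7.541100
θ=78°: x = r cos θ + √(L² − h²) = 4.366146 + 85.668733 = 90.034879
θ=142°: crank pin P = (r cos θ, r sin θ) = (-16.548226, 12.928891)
θ=142°: h = r sin θ − e = 12.928891 − 13 = -0.071109
θ=142°: x = r cos θ + √(L² − h²) = -16.548226 + 85.999971 = 69.451745

θ=78°: 90.0349
θ=142°: 69.4517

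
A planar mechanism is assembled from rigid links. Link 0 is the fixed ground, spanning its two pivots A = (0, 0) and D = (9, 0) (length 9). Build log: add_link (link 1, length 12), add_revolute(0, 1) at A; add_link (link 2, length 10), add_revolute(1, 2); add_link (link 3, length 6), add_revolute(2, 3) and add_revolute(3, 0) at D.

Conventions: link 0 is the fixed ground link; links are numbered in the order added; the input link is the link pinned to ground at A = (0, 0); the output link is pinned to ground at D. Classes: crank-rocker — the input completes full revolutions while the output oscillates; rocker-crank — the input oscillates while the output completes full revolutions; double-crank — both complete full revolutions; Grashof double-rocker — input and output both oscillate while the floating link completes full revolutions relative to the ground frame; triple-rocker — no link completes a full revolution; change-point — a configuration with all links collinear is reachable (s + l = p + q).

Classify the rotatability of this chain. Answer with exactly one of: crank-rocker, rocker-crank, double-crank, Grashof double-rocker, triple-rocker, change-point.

lengths: ground=9, input=12, coupler=10, output=6
sorted: s=6 (shortest), l=12 (longest), p+q=19
s + l = 18 vs p + q = 19
s + l < p + q (Grashof) with shortest = output link → rocker-crank

rocker-crank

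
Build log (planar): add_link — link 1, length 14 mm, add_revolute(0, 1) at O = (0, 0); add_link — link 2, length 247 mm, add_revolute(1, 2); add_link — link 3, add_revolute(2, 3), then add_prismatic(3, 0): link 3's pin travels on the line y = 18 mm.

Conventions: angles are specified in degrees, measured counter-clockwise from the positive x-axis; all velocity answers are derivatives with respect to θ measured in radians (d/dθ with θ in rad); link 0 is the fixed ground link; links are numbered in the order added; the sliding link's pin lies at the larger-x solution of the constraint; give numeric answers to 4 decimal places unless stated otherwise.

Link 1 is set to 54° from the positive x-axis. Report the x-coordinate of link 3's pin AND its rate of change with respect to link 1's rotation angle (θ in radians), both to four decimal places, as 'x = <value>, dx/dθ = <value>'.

geometry: r = 14 mm, L = 247 mm, e = 18 mm
crank pin P = (r cos θ, r sin θ) = (8.228994, 11.326238)
h = r sin θ − e = 11.326238 − 18 = -6.673762
x = r cos θ + √(L² − h²) = 8.228994 + 246.909823 = 255.138817
dx/dθ = −r sin θ − h·r cos θ/√(L² − h²) (θ in radians; h = -6.673762) = -11.103815

x = 255.1388, dx/dθ = -11.1038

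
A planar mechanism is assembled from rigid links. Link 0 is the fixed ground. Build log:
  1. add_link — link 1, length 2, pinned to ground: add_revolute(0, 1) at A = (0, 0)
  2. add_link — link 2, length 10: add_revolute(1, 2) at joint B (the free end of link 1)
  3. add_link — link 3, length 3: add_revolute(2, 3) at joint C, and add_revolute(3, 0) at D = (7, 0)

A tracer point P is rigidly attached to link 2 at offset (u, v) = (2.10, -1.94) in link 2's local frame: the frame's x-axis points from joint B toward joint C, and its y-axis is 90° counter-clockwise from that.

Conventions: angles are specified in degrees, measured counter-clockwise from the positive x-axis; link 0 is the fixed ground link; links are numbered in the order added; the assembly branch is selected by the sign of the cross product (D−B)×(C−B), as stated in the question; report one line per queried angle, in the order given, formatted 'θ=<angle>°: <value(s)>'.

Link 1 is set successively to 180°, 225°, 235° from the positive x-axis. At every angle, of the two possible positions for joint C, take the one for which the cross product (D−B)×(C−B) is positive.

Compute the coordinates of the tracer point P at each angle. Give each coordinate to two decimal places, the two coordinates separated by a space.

A=(0,0), D=(7.00,0)
θ=180°: B = A + 2.00·(cos180°, sin180°) = (-2.0000, 0.0000)
θ=180°: |BD| = 9.0000
θ=180°: circle(B,10.00) ∩ circle(D,3.00): a=9.5556, h=2.9481
θ=180°:   candidates: C₊=(7.5556,2.9481) cross=26.533; C₋=(7.5556,-2.9481) cross=-26.533
θ=180°:   branch + wants cross > 0 → take C=(7.5556,2.9481) (cross=26.533)
θ=180°: ex = (C−B)/|BC| = (0.9556,0.2948); ey = (-0.2948,0.9556)
θ=180°: P = B + 2.10·ex + -1.94·ey = (0.5786,-1.2347)
θ=225°: B = A + 2.00·(cos225°, sin225°) = (-1.4142, -1.4142)
θ=225°: |BD| = 8.5322
θ=225°: circle(B,10.00) ∩ circle(D,3.00): a=9.5988, h=2.8040
θ=225°:   candidates: C₊=(7.5871,2.9420) cross=23.924; C₋=(8.5166,-2.5884) cross=-23.924
θ=225°:   branch + wants cross > 0 → take C=(7.5871,2.9420) (cross=23.924)
θ=225°: ex = (C−B)/|BC| = (0.9001,0.4356); ey = (-0.4356,0.9001)
θ=225°: P = B + 2.10·ex + -1.94·ey = (1.3212,-2.2457)
θ=235°: B = A + 2.00·(cos235°, sin235°) = (-1.1472, -1.6383)
θ=235°: |BD| = 8.3102
θ=235°: circle(B,10.00) ∩ circle(D,3.00): a=9.6303, h=2.6940
θ=235°:   candidates: C₊=(7.7630,2.9013) cross=22.388; C₋=(8.8252,-2.3809) cross=-22.388
θ=235°:   branch + wants cross > 0 → take C=(7.7630,2.9013) (cross=22.388)
θ=235°: ex = (C−B)/|BC| = (0.8910,0.4540); ey = (-0.4540,0.8910)
θ=235°: P = B + 2.10·ex + -1.94·ey = (1.6047,-2.4136)

θ=180°: 0.58 -1.23
θ=225°: 1.32 -2.25
θ=235°: 1.60 -2.41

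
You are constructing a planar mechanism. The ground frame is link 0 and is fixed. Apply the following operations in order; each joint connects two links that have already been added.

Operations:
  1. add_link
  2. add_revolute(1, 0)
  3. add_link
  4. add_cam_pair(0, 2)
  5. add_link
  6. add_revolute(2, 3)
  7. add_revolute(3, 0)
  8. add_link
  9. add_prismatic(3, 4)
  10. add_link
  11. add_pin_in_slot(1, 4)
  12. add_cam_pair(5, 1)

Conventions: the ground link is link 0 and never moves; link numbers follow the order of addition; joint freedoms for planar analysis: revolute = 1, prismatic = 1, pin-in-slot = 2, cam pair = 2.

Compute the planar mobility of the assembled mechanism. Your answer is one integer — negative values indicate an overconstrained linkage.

(L,J1,J2)=(1,0,0); link0 fixed
link1: (2,0,0)
R 1-0 [J1]: (2,1,0)
link2: (3,1,0)
C 0-2 [J2]: (3,1,1)
link3: (4,1,1)
R 2-3 [J1]: (4,2,1)
R 3-0 [J1]: (4,3,1)
link4: (5,3,1)
P 3-4 [J1]: (5,4,1)
link5: (6,4,1)
PS 1-4 [J2]: (6,4,2)
C 5-1 [J2]: (6,4,3)
Grübler: 3·5 − 2·4 − 3 = 4

M = 4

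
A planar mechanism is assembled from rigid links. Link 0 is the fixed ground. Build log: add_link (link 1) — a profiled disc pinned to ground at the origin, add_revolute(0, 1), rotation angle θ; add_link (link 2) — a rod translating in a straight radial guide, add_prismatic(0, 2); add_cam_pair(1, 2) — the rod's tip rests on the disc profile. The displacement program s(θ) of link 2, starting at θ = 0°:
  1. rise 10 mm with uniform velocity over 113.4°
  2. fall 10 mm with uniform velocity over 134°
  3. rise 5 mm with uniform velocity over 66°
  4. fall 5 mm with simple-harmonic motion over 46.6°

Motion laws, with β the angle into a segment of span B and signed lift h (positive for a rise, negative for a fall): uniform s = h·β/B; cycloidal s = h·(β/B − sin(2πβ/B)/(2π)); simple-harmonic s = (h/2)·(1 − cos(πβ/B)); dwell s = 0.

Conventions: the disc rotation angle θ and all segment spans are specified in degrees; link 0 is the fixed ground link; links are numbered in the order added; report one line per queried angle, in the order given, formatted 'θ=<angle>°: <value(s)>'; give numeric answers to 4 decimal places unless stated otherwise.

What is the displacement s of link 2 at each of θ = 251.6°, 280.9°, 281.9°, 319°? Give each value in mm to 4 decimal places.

seg 1 [0°–113.4°] uniform, h=10: full span → s += 10 → s = 10.0000
seg 2 [113.4°–247.4°] uniform, h=-10: full span → s += -10 → s = 0.0000
seg 3 [247.4°–313.4°] uniform, h=5: θ=251.6° here. β=4.2, B=66. 5·4.2/66 = 0.3182 → s = 0.3182
seg 3 [247.4°–313.4°] uniform, h=5: θ=280.9° here. β=33.5, B=66. 5·33.5/66 = 2.5379 → s = 2.5379
seg 3 [247.4°–313.4°] uniform, h=5: θ=281.9° here. β=34.5, B=66. 5·34.5/66 = 2.6136 → s = 2.6136
seg 3 [247.4°–313.4°] uniform, h=5: full span → s += 5 → s = 5.0000
seg 4 [313.4°–360°] simple-harmonic, h=-5: θ=319° here. β=5.6, B=46.6. -5/2·(1 − cos(π·0.1202)) = -0.1761 → s = 4.8239

θ=251.6°: 0.3182
θ=280.9°: 2.5379
θ=281.9°: 2.6136
θ=319°: 4.8239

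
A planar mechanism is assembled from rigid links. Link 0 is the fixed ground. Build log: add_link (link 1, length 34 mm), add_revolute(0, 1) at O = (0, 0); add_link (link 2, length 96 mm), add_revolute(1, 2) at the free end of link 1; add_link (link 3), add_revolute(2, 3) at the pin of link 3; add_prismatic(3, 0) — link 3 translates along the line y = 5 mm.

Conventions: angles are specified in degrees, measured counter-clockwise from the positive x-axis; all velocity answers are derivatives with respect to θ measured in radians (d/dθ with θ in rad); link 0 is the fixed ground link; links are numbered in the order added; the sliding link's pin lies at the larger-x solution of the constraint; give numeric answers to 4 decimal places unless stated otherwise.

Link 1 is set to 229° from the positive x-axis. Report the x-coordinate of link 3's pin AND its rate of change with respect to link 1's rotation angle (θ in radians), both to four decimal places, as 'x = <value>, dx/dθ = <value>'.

geometry: r = 34 mm, L = 96 mm, e = 5 mm
crank pin P = (r cos θ, r sin θ) = (-22.306007, -25.660126)
h = r sin θ − e = -25.660126 − 5 = -30.660126
x = r cos θ + √(L² − h²) = -22.306007 + 90.972285 = 68.666278
dx/dθ = −r sin θ − h·r cos θ/√(L² − h²) (θ in radians; h = -30.660126) = 18.142397

x = 68.6663, dx/dθ = 18.1424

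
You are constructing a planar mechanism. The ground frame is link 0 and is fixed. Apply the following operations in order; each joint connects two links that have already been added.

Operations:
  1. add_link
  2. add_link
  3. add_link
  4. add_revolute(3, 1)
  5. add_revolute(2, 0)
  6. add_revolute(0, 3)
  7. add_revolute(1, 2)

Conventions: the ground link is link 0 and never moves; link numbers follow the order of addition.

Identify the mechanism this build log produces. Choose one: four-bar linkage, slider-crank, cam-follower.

links: 4 (incl. ground); joints: 4 revolute, 0 prismatic, 0 higher (cam) pair, forming one closed loop
4 links in a single 4R loop → four-bar linkage

four-bar linkage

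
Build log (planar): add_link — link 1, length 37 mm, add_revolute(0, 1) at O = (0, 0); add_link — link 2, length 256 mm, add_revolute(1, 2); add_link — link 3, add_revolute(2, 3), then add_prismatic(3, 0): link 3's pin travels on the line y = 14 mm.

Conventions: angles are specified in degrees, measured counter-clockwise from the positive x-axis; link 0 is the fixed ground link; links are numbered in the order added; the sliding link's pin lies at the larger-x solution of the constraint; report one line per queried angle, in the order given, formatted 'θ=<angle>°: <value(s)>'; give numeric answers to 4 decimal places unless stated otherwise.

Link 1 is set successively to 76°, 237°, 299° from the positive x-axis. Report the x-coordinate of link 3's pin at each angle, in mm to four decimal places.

geometry: r = 37 mm, L = 256 mm, e = 14 mm
θ=76°: crank pin P = (r cos θ, r sin θ) = (8.951110, 35.900942)
θ=76°: h = r sin θ − e = 35.900942 − 14 = 21.900942
θ=76°: x = r cos θ + √(L² − h²) = 8.951110 + 255.061461 = 264.012571
θ=237°: crank pin P = (r cos θ, r sin θ) = (-20.151644, -31.030811)
θ=237°: h = r sin θ − e = -31.030811 − 14 = -45.030811
θ=237°: x = r cos θ + √(L² − h²) = -20.151644 + 252.008385 = 231.856741
θ=299°: crank pin P = (r cos θ, r sin θ) = (17.937956, -32.360929)
θ=299°: h = r sin θ − e = -32.360929 − 14 = -46.360929
θ=299°: x = r cos θ + √(L² − h²) = 17.937956 + 251.767083 = 269.705039

θ=76°: 264.0126
θ=237°: 231.8567
θ=299°: 269.7050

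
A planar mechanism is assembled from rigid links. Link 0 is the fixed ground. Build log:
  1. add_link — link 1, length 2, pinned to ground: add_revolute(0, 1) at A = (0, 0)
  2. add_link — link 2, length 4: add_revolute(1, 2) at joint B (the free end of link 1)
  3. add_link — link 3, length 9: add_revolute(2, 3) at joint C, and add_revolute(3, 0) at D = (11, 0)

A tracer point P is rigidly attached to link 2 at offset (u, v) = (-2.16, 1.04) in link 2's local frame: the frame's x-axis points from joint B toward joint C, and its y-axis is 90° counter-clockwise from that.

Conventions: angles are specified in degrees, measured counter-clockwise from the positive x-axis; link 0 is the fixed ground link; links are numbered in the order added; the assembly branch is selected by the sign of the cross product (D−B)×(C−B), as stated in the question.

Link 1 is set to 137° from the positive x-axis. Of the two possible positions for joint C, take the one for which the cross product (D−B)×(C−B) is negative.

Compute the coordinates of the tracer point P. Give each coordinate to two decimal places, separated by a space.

A=(0,0), D=(11.00,0)
B = A + 2.00·(cos137°, sin137°) = (-1.4627, 1.3640)
|BD| = 12.5371
circle(B,4.00) ∩ circle(D,9.00): a=3.6763, h=1.5764
  candidates: C₊=(2.3632,2.5311) cross=19.764; C₋=(2.0202,-0.6030) cross=-19.764
  branch - wants cross < 0 → take C=(2.0202,-0.6030) (cross=-19.764)
ex = (C−B)/|BC| = (0.8707,-0.4918); ey = (0.4918,0.8707)
P = B + -2.16·ex + 1.04·ey = (-2.8321,3.3318)

-2.83 3.33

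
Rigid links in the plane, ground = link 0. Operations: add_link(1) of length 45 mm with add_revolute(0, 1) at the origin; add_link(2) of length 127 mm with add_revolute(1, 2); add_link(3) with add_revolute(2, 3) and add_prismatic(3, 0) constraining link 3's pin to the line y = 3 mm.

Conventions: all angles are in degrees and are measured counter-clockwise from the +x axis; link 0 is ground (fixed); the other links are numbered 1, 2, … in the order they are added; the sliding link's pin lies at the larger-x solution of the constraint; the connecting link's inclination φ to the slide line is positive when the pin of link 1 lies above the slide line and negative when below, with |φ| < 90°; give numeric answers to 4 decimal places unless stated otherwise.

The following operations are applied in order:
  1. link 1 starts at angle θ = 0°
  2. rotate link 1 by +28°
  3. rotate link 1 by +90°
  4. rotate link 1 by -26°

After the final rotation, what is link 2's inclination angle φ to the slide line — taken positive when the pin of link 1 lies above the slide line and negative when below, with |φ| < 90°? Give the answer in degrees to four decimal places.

geometry: r = 45 mm, L = 127 mm, e = 3 mm; θ starts at 0°
rotate link 1 by +28°: θ ← 0° +28° = 28°
rotate link 1 by +90°: θ ← 28° +90° = 118°
rotate link 1 by -26°: θ ← 118° -26° = 92°
h = r sin θ − e = 44.972587 − 3 = 41.972587
sin φ = h / L = 41.972587 / 127 = 0.33049281
φ = arcsin(0.33049281) = 19.298690°

19.2987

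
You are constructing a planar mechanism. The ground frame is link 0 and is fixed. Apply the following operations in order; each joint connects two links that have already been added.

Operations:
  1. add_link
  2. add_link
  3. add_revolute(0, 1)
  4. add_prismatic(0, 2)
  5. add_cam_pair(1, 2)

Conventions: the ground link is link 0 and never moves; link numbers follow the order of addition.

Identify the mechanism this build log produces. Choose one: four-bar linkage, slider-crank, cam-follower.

links: 3 (incl. ground); joints: 1 revolute, 1 prismatic, 1 higher (cam) pair, forming one closed loop
3 links, revolute + prismatic + higher pair in one loop → cam-follower

cam-follower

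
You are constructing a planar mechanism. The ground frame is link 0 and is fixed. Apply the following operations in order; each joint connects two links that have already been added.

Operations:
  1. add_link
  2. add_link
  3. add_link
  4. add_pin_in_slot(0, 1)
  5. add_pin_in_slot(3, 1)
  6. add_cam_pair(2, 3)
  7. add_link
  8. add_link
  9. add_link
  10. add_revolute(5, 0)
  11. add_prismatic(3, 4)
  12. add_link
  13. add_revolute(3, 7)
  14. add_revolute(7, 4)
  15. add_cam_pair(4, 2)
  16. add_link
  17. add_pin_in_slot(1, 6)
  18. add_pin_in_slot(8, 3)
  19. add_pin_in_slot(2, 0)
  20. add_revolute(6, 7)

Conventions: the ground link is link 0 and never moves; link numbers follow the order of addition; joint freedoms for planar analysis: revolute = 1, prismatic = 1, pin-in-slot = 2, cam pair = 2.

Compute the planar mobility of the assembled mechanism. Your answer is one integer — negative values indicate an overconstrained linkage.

link 0 = ground. State L|J1|J2 = 1|0|0
+link1  2|0|0
+link2  3|0|0
+link3  4|0|0
PS(0,1) f=2→J2  4|0|1
PS(3,1) f=2→J2  4|0|2
C(2,3) f=2→J2  4|0|3
+link4  5|0|3
+link5  6|0|3
+link6  7|0|3
R(5,0) f=1→J1  7|1|3
P(3,4) f=1→J1  7|2|3
+link7  8|2|3
R(3,7) f=1→J1  8|3|3
R(7,4) f=1→J1  8|4|3
C(4,2) f=2→J2  8|4|4
+link8  9|4|4
PS(1,6) f=2→J2  9|4|5
PS(8,3) f=2→J2  9|4|6
PS(2,0) f=2→J2  9|4|7
R(6,7) f=1→J1  9|5|7
M = 3(9−1)−2·5−7 = 24−10−7 = 7

M = 7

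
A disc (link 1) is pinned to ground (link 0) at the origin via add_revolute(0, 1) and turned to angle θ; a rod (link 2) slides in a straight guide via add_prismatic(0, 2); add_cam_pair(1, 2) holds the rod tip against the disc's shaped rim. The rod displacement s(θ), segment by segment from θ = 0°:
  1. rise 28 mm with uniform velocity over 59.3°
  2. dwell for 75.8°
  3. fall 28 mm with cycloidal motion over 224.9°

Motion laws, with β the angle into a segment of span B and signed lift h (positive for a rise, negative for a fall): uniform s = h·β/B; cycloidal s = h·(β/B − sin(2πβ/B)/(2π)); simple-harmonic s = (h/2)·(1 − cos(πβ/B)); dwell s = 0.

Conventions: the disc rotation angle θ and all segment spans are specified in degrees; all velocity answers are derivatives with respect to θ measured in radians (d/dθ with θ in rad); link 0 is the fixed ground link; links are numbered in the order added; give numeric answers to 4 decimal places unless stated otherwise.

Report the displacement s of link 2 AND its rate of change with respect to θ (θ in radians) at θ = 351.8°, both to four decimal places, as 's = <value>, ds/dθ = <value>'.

segment 1 (0° to 59.3°, uniform, h = 28) is passed completely: s = 0.0000 + (28) = 28.0000
segment 2 (59.3° to 135.1°, dwell): s unchanged at 28.0000
θ = 351.8° falls in segment 3 (135.1° to 360°, cycloidal, h = -28): β = 351.8 − 135.1 = 216.7°, B = 224.9°; Δs = -28·(0.9635 − sin(2π·0.9635)/(2π)) = -27.9911; s = 28.0000 − 27.9911 = 0.0089
velocity in seg [135.1°–360°] (cycloidal), θ in radians: β = 216.7° = 3.7821 rad, B = 224.9° = 3.9252 rad; ds/dθ = (h/B)(1 − cos(2πβ/B)) = ((-28)/3.9252)(1 − cos(2π·0.9635)) = -0.186367 mm/rad

s = 0.0089, ds/dθ = -0.1864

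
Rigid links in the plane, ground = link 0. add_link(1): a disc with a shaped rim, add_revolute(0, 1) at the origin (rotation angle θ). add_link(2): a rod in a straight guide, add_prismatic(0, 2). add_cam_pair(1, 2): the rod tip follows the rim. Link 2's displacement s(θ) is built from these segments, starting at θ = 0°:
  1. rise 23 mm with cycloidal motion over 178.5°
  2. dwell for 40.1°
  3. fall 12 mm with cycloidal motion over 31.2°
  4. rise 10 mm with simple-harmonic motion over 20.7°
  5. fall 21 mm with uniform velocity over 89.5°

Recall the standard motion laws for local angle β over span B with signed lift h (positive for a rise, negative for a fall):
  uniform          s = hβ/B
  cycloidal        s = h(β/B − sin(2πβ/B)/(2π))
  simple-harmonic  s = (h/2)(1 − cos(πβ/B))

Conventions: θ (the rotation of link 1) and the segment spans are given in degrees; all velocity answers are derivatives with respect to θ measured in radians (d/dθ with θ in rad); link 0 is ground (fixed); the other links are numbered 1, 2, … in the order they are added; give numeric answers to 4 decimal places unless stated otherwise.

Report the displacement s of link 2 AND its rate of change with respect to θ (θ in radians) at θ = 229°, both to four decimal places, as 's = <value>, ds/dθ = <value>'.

segment 1 (0° to 178.5°, cycloidal, h = 23) is passed completely: s = 0.0000 + (23) = 23.0000
segment 2 (178.5° to 218.6°, dwell): s unchanged at 23.0000
θ = 229° falls in segment 3 (218.6° to 249.8°, cycloidal, h = -12): β = 229 − 218.6 = 10.4°, B = 31.2°; Δs = -12·(0.3333 − sin(2π·0.3333)/(2π)) = -2.3460; s = 23.0000 − 2.3460 = 20.6540
velocity in seg [218.6°–249.8°] (cycloidal), θ in radians: β = 10.4° = 0.1815 rad, B = 31.2° = 0.5445 rad; ds/dθ = (h/B)(1 − cos(2πβ/B)) = ((-12)/0.5445)(1 − cos(2π·0.3333)) = -33.055257 mm/rad

s = 20.6540, ds/dθ = -33.0553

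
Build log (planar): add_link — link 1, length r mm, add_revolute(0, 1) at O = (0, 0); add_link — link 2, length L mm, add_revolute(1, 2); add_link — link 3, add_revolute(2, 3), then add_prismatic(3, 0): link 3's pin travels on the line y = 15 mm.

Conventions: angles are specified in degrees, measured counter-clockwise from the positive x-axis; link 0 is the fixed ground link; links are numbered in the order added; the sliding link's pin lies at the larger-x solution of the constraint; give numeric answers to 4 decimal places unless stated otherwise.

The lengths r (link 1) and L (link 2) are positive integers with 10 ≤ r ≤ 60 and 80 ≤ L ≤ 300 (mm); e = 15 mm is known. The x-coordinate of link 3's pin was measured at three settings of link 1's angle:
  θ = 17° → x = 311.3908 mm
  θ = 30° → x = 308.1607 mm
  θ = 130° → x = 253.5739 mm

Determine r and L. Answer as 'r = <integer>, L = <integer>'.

constraint per measurement: (x − r cos θ)² + (r sin θ − e)² = L²
subtracting the θ₁ and θ₂ equations cancels the r² and L² terms:
r = (x₁² − x₂²) / (2[(x₁cos θ₁ + e sin θ₁) − (x₂cos θ₂ + e sin θ₂)]) = 35.9994 → r = 36
L² = (x₁ − r cos θ₁)² + (r sin θ₁ − e)² = 76728.9847 → L = 277.0000 → L = 277
check at θ₃=130°: x = 253.5739 (printed 253.5739) ✓

r = 36, L = 277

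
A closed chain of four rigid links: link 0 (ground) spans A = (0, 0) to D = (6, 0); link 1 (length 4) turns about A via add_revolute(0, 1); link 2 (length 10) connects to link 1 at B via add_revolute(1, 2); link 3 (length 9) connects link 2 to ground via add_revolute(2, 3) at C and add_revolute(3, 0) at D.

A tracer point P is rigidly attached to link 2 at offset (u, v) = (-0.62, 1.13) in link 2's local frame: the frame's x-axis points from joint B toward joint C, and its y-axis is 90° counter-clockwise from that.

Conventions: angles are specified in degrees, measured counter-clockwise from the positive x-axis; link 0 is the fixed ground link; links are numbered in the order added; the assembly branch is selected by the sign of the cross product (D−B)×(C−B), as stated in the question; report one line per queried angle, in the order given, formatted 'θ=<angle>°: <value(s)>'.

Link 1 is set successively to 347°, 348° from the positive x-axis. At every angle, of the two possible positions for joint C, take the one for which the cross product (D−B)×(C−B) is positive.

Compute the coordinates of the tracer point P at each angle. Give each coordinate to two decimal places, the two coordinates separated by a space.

A=(0,0), D=(6.00,0)
θ=347°: B = A + 4.00·(cos347°, sin347°) = (3.8975, -0.8998)
θ=347°: |BD| = 2.2870
θ=347°: circle(B,10.00) ∩ circle(D,9.00): a=5.2975, h=8.4816
θ=347°:   candidates: C₊=(5.4306,8.9820) cross=19.397; C₋=(12.1047,-6.6130) cross=-19.397
θ=347°:   branch + wants cross > 0 → take C=(5.4306,8.9820) (cross=19.397)
θ=347°: ex = (C−B)/|BC| = (0.1533,0.9882); ey = (-0.9882,0.1533)
θ=347°: P = B + -0.62·ex + 1.13·ey = (2.6858,-1.3392)
θ=348°: B = A + 4.00·(cos348°, sin348°) = (3.9126, -0.8316)
θ=348°: |BD| = 2.2470
θ=348°: circle(B,10.00) ∩ circle(D,9.00): a=5.3514, h=8.4476
θ=348°:   candidates: C₊=(5.7573,8.9967) cross=18.982; C₋=(12.0106,-6.6987) cross=-18.982
θ=348°:   branch + wants cross > 0 → take C=(5.7573,8.9967) (cross=18.982)
θ=348°: ex = (C−B)/|BC| = (0.1845,0.9828); ey = (-0.9828,0.1845)
θ=348°: P = B + -0.62·ex + 1.13·ey = (2.6876,-1.2326)

θ=347°: 2.69 -1.34
θ=348°: 2.69 -1.23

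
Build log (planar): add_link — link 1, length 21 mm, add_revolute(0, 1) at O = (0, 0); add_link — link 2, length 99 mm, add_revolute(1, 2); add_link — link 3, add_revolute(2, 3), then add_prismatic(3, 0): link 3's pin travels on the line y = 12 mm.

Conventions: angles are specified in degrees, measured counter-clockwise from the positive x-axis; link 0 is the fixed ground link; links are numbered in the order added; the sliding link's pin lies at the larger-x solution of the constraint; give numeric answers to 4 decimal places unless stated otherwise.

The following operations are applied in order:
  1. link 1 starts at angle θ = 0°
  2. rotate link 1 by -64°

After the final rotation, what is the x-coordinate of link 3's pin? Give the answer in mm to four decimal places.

geometry: r = 21 mm, L = 99 mm, e = 12 mm; θ starts at 0°
rotate link 1 by -64°: θ ← 0° -64° = -64°
crank pin P = (r cos θ, r sin θ) = (9.205794, -18.874675)
h = r sin θ − e = -18.874675 − 12 = -30.874675
x = r cos θ + √(L² − h²) = 9.205794 + 94.062503 = 103.268297

103.2683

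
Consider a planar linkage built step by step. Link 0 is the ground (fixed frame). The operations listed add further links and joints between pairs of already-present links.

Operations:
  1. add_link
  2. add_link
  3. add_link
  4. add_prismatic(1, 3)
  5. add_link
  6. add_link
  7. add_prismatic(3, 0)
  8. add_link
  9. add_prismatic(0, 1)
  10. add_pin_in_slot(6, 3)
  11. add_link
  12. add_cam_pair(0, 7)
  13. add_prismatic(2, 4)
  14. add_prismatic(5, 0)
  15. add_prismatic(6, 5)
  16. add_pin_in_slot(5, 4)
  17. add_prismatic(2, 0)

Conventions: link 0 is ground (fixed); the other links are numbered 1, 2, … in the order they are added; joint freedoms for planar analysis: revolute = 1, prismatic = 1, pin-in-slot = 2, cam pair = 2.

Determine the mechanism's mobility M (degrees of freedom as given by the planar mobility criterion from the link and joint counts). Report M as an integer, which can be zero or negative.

L=1 J1=0 J2=0
add link → L=2 J1=0 J2=0
add link → L=3 J1=0 J2=0
add link → L=4 J1=0 J2=0
P@1,3 dof=1 J1 → L=4 J1=1 J2=0
add link → L=5 J1=1 J2=0
add link → L=6 J1=1 J2=0
P@3,0 dof=1 J1 → L=6 J1=2 J2=0
add link → L=7 J1=2 J2=0
P@0,1 dof=1 J1 → L=7 J1=3 J2=0
PS@6,3 dof=2 J2 → L=7 J1=3 J2=1
add link → L=8 J1=3 J2=1
C@0,7 dof=2 J2 → L=8 J1=3 J2=2
P@2,4 dof=1 J1 → L=8 J1=4 J2=2
P@5,0 dof=1 J1 → L=8 J1=5 J2=2
P@6,5 dof=1 J1 → L=8 J1=6 J2=2
PS@5,4 dof=2 J2 → L=8 J1=6 J2=3
P@2,0 dof=1 J1 → L=8 J1=7 J2=3
M=3(L−1)−2J1−J2=3·7−2·7−3=4

M = 4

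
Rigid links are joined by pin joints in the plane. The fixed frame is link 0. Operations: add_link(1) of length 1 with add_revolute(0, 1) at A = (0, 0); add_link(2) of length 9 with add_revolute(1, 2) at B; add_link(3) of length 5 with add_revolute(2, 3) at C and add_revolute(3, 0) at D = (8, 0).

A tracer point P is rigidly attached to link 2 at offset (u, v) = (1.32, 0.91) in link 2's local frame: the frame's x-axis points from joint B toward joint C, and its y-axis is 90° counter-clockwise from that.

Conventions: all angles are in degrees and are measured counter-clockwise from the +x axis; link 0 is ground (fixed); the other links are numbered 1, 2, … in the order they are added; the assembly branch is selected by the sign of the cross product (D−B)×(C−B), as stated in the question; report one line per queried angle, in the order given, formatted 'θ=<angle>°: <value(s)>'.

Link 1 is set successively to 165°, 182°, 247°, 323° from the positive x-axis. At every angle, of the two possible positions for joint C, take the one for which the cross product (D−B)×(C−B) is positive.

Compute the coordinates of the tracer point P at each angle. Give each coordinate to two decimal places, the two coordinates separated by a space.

A=(0,0), D=(8.00,0)
θ=165°: B = A + 1.00·(cos165°, sin165°) = (-0.9659, 0.2588)
θ=165°: |BD| = 8.9697
θ=165°: circle(B,9.00) ∩ circle(D,5.00): a=7.6065, h=4.8106
θ=165°:   candidates: C₊=(6.7762,4.8479) cross=43.149; C₋=(6.4986,-4.7692) cross=-43.149
θ=165°:   branch + wants cross > 0 → take C=(6.7762,4.8479) (cross=43.149)
θ=165°: ex = (C−B)/|BC| = (0.8602,0.5099); ey = (-0.5099,0.8602)
θ=165°: P = B + 1.32·ex + 0.91·ey = (-0.2944,1.7147)
θ=182°: B = A + 1.00·(cos182°, sin182°) = (-0.9994, -0.0349)
θ=182°: |BD| = 8.9995
θ=182°: circle(B,9.00) ∩ circle(D,5.00): a=7.6110, h=4.8034
θ=182°:   candidates: C₊=(6.5930,4.7979) cross=43.228; C₋=(6.6302,-4.8087) cross=-43.228
θ=182°:   branch + wants cross > 0 → take C=(6.5930,4.7979) (cross=43.228)
θ=182°: ex = (C−B)/|BC| = (0.8436,0.5370); ey = (-0.5370,0.8436)
θ=182°: P = B + 1.32·ex + 0.91·ey = (-0.3745,1.4416)
θ=247°: B = A + 1.00·(cos247°, sin247°) = (-0.3907, -0.9205)
θ=247°: |BD| = 8.4411
θ=247°: circle(B,9.00) ∩ circle(D,5.00): a=7.5377, h=4.9177
θ=247°:   candidates: C₊=(6.5657,4.7899) cross=41.511; C₋=(7.6382,-4.9869) cross=-41.511
θ=247°:   branch + wants cross > 0 → take C=(6.5657,4.7899) (cross=41.511)
θ=247°: ex = (C−B)/|BC| = (0.7729,0.6345); ey = (-0.6345,0.7729)
θ=247°: P = B + 1.32·ex + 0.91·ey = (0.0522,0.6204)
θ=323°: B = A + 1.00·(cos323°, sin323°) = (0.7986, -0.6018)
θ=323°: |BD| = 7.2265
θ=323°: circle(B,9.00) ∩ circle(D,5.00): a=7.4879, h=4.9932
θ=323°:   candidates: C₊=(7.8447,4.9976) cross=36.083; C₋=(8.6763,-4.9540) cross=-36.083
θ=323°:   branch + wants cross > 0 → take C=(7.8447,4.9976) (cross=36.083)
θ=323°: ex = (C−B)/|BC| = (0.7829,0.6222); ey = (-0.6222,0.7829)
θ=323°: P = B + 1.32·ex + 0.91·ey = (1.2659,0.9319)

θ=165°: -0.29 1.71
θ=182°: -0.37 1.44
θ=247°: 0.05 0.62
θ=323°: 1.27 0.93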